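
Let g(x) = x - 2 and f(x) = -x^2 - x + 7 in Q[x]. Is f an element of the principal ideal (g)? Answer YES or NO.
NO

In Q[x] the ideal (g) consists of all multiples of g, so f ∈ (g) iff g | f, i.e. iff the remainder of f on division by g is 0. Divide f by g (g is monic, so eliminate the leading term of the running remainder at each step):
  leading term -x^2: subtract (-x)·g(x) = -x^2 + 2·x, leaving 7 - 3·x
  leading term -3·x: subtract (-3)·g(x) = 6 - 3·x, leaving 1
The remainder r(x) = 1 ≠ 0 (and deg r < deg g), so g ∤ f, i.e. f ∉ (g).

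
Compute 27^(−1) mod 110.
27^(−1) ≡ 53 (mod 110)

Apply the extended Euclidean algorithm to (110, 27), tracking rows (r, s, t) with s·110 + t·27 = r. Each division r_prev = q·r_cur + r_new produces the new row as (previous row) − q·(current row):
  row A: (110, 1, 0)   [1·110 + 0·27 = 110]
  row B: (27, 0, 1)   [0·110 + 1·27 = 27]
  110 = 4·27 + 2   → row C = row A − 4·row B = (2, 1, −4)   [check: 1·110 − 4·27 = 2]
  27 = 13·2 + 1   → row D = row B − 13·row C = (1, −13, 53)   [check: −13·110 + 53·27 = 1]
  2 = 2·1 + 0   → remainder 0, stop. gcd = 1 (last nonzero row D).
The gcd is 1, so 27 is invertible mod 110. The last nonzero row gives −13·110 + 53·27 = 1, so t = 53. So 27^(−1) ≡ 53 (mod 110). Verify: 27 · 53 = 1431 ≡ 1 (mod 110). ✓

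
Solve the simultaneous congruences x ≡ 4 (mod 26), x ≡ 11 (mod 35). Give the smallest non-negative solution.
The moduli 26, 35 are pairwise coprime, so by the CRT there is a unique solution mod 26·35 = 910.
Solve by successive substitution. Start with x ≡ 4 (mod 26).
  Combine with x ≡ 11 (mod 35): write x = 4 + 26·t and require 4 + 26·t ≡ 11 (mod 35), i.e. 26·t ≡ 11 − 4 ≡ 7 (mod 35). Since 26^(−1) ≡ 31 (mod 35), t ≡ 31·7 ≡ 7 (mod 35). So x ≡ 4 + 26·7 = 186 (mod 910).
Unique solution in [0, 910): x = 186.

Final answer: x ≡ 186 (mod 910); the representative in [0, 910) is 186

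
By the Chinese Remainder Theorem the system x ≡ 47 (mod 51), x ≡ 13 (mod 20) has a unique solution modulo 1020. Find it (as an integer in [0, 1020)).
x ≡ 353 (mod 1020); the representative in [0, 1020) is 353

The moduli 51, 20 are pairwise coprime, so by the CRT there is a unique solution mod 51·20 = 1020.
Solve by successive substitution. Start with x ≡ 47 (mod 51).
  Combine with x ≡ 13 (mod 20): write x = 47 + 51·t and require 47 + 51·t ≡ 13 (mod 20), i.e. 51·t ≡ 13 − 47 ≡ 6 (mod 20). Since 51^(−1) ≡ 11 (mod 20) (51 ≡ 11 (mod 20)), t ≡ 11·6 ≡ 6 (mod 20). So x ≡ 47 + 51·6 = 353 (mod 1020).
Unique solution in [0, 1020): x = 353.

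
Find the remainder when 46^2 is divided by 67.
39

Use repeated squaring. Binary(2) = 10. Walk through the bits of the exponent 2 left-to-right: at each bit after the leading one, square the running value, then multiply by 46 if the bit is 1 (always reducing mod 67):
  bit 1 = 1 (leading): start with 46.
  bit 2 = 0: square 46^2 = 2116 ≡ 39 (mod 67).
Final value: 46^2 ≡ 39 (mod 67).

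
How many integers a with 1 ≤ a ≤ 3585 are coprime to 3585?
The number of a ∈ {1, ..., 3585} with gcd(a, 3585) = 1 is by definition Euler's totient φ(3585). φ is multiplicative, with φ(p^e) = p^e − p^(e−1). Factorise 3585 = 3 · 5 · 239. Then
  φ(3585) = (3 − 1) · (5 − 1) · (239 − 1) = 2 · 4 · 238 = 1904.
So there are 1904 such integers.

Final answer: 1904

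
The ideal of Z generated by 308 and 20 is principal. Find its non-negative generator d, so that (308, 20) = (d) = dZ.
(308, 20) = (4); d = 4

In the PID Z, (a, b) is generated by gcd(a, b). Compute gcd(308, 20) with the extended Euclidean algorithm, tracking rows (r, s, t) with s·308 + t·20 = r:
  row A: (308, 1, 0)   [1·308 + 0·20 = 308]
  row B: (20, 0, 1)   [0·308 + 1·20 = 20]
  308 = 15·20 + 8   → row C = row A − 15·row B = (8, 1, −15)   [check: 1·308 − 15·20 = 8]
  20 = 2·8 + 4   → row D = row B − 2·row C = (4, −2, 31)   [check: −2·308 + 31·20 = 4]
  8 = 2·4 + 0   → remainder 0, stop. gcd = 4 (last nonzero row D).
So gcd(308, 20) = 4, with Bézout identity −2·308 + 31·20 = 4. Containment (⊇): the Bézout identity exhibits 4 as an element of (308, 20), giving (4) ⊆ (308, 20). Containment (⊆): since 4 | 308 and 4 | 20 (308 = 4·77, 20 = 4·5), every Z-linear combination of 308 and 20 is divisible by 4, so (308, 20) ⊆ (4). Therefore (308, 20) = (4), d = 4.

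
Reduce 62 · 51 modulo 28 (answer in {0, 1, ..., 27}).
26

Reduce the factors first: 62 ≡ 6, 51 ≡ 23 (mod 28), so 62 · 51 ≡ 6 · 23 (mod 28). 6 · 23 = 138. Dividing by 28: 138 = 4·28 + 26. So (62 · 51) mod 28 = 26.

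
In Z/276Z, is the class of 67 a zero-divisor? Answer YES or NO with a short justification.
NO

gcd(67, 276) = 1, so 67 is a unit in Z/276Z (it has a multiplicative inverse). A unit cannot be a zero-divisor: if 67·b ≡ 0 then multiplying both sides by 67^(−1) gives b ≡ 0. So 67 is not a zero-divisor.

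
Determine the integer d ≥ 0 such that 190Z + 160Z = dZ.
In the PID Z, (a, b) is generated by gcd(a, b). Compute gcd(190, 160) with the extended Euclidean algorithm, tracking rows (r, s, t) with s·190 + t·160 = r:
  row A: (190, 1, 0)   [1·190 + 0·160 = 190]
  row B: (160, 0, 1)   [0·190 + 1·160 = 160]
  190 = 1·160 + 30   → row C = row A − 1·row B = (30, 1, −1)   [check: 1·190 − 1·160 = 30]
  160 = 5·30 + 10   → row D = row B − 5·row C = (10, −5, 6)   [check: −5·190 + 6·160 = 10]
  30 = 3·10 + 0   → remainder 0, stop. gcd = 10 (last nonzero row D).
So gcd(190, 160) = 10, with Bézout identity −5·190 + 6·160 = 10. Containment (⊇): the Bézout identity exhibits 10 as an element of (190, 160), giving (10) ⊆ (190, 160). Containment (⊆): since 10 | 190 and 10 | 160 (190 = 10·19, 160 = 10·16), every Z-linear combination of 190 and 160 is divisible by 10, so (190, 160) ⊆ (10). Therefore (190, 160) = (10), d = 10.

Final answer: (190, 160) = (10); d = 10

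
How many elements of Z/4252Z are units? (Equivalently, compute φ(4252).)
Z/4252Z has φ(4252) = 2124 units

An element a ∈ Z/4252Z is a unit iff gcd(a, 4252) = 1, so the number of units is φ(4252). φ is multiplicative, with φ(p^e) = p^e − p^(e−1). Factorise 4252 = 2^2 · 1063. Then
  φ(4252) = (2^2 − 2^1) · (1063 − 1) = 2 · 1062 = 2124.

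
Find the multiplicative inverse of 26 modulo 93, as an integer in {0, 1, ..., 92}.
26^(−1) ≡ 68 (mod 93)

Apply the extended Euclidean algorithm to (93, 26), tracking rows (r, s, t) with s·93 + t·26 = r. Each division r_prev = q·r_cur + r_new produces the new row as (previous row) − q·(current row):
  row A: (93, 1, 0)   [1·93 + 0·26 = 93]
  row B: (26, 0, 1)   [0·93 + 1·26 = 26]
  93 = 3·26 + 15   → row C = row A − 3·row B = (15, 1, −3)   [check: 1·93 − 3·26 = 15]
  26 = 1·15 + 11   → row D = row B − 1·row C = (11, −1, 4)   [check: −1·93 + 4·26 = 11]
  15 = 1·11 + 4   → row E = row C − 1·row D = (4, 2, −7)   [check: 2·93 − 7·26 = 4]
  11 = 2·4 + 3   → row F = row D − 2·row E = (3, −5, 18)   [check: −5·93 + 18·26 = 3]
  4 = 1·3 + 1   → row G = row E − 1·row F = (1, 7, −25)   [check: 7·93 − 25·26 = 1]
  3 = 3·1 + 0   → remainder 0, stop. gcd = 1 (last nonzero row G).
The gcd is 1, so 26 is invertible mod 93. The last nonzero row gives 7·93 − 25·26 = 1, so t = −25. So 26^(−1) ≡ −25 ≡ 68 (mod 93). Verify: 26 · 68 = 1768 ≡ 1 (mod 93). ✓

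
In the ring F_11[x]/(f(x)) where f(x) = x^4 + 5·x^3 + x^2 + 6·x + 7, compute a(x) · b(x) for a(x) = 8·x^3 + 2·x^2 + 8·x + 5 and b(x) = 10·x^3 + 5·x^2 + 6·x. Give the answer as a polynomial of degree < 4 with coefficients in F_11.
a · b ≡ 5·x^3 + 4·x^2 + 2·x + 3 (mod f(x))

Multiply as integer polynomials: a · b = 80·x^6 + 60·x^5 + 138·x^4 + 102·x^3 + 73·x^2 + 30·x. Reducing coefficients mod 11: a · b ≡ 3·x^6 + 5·x^5 + 6·x^4 + 3·x^3 + 7·x^2 + 8·x. Now divide by f(x) = x^4 + 5·x^3 + x^2 + 6·x + 7 in F_11[x], eliminating the leading term at each step:
  leading term 3·x^6: subtract (3·x^2)·f(x) = 3·x^6 + 4·x^5 + 3·x^4 + 7·x^3 + 10·x^2, leaving x^5 + 3·x^4 + 7·x^3 + 8·x^2 + 8·x (coefficients mod 11)
  leading term x^5: subtract (x)·f(x) = x^5 + 5·x^4 + x^3 + 6·x^2 + 7·x, leaving 9·x^4 + 6·x^3 + 2·x^2 + x (coefficients mod 11)
  leading term 9·x^4: subtract (9)·f(x) = 9·x^4 + x^3 + 9·x^2 + 10·x + 8, leaving 5·x^3 + 4·x^2 + 2·x + 3 (coefficients mod 11)
The degree is now < 4, so this is the remainder. Hence a · b ≡ 5·x^3 + 4·x^2 + 2·x + 3 in F_11[x]/(f).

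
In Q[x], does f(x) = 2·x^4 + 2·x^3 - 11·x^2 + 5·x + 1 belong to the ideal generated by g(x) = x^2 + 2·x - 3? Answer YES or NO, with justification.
In Q[x] the ideal (g) consists of all multiples of g, so f ∈ (g) iff g | f, i.e. iff the remainder of f on division by g is 0. Divide f by g (g is monic, so eliminate the leading term of the running remainder at each step):
  leading term 2·x^4: subtract (2·x^2)·g(x) = 2·x^4 + 4·x^3 - 6·x^2, leaving -2·x^3 - 5·x^2 + 5·x + 1
  leading term -2·x^3: subtract (-2·x)·g(x) = -2·x^3 - 4·x^2 + 6·x, leaving -x^2 - x + 1
  leading term -x^2: subtract (-1)·g(x) = -x^2 - 2·x + 3, leaving x - 2
The remainder r(x) = x - 2 ≠ 0 (and deg r < deg g), so g ∤ f, i.e. f ∉ (g).

Final answer: NO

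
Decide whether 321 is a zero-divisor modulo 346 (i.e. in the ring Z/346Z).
NO

gcd(321, 346) = 1, so 321 is a unit in Z/346Z (it has a multiplicative inverse). A unit cannot be a zero-divisor: if 321·b ≡ 0 then multiplying both sides by 321^(−1) gives b ≡ 0. So 321 is not a zero-divisor.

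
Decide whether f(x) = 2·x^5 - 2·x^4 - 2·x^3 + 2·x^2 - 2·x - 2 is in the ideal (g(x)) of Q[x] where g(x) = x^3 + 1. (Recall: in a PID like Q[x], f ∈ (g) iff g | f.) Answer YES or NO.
YES

In Q[x] the ideal (g) consists of all multiples of g, so f ∈ (g) iff g | f, i.e. iff the remainder of f on division by g is 0. Divide f by g (g is monic, so eliminate the leading term of the running remainder at each step):
  leading term 2·x^5: subtract (2·x^2)·g(x) = 2·x^5 + 2·x^2, leaving -2·x^4 - 2·x^3 - 2·x - 2
  leading term -2·x^4: subtract (-2·x)·g(x) = -2·x^4 - 2·x, leaving -2·x^3 - 2
  leading term -2·x^3: subtract (-2)·g(x) = -2·x^3 - 2, leaving 0
The remainder is 0, so f(x) = g(x) · h(x) with h(x) = 2·x^2 - 2·x - 2. Hence g | f, i.e. f ∈ (g).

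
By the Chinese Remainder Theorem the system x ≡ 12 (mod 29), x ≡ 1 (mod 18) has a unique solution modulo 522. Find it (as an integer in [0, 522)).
The moduli 29, 18 are pairwise coprime, so by the CRT there is a unique solution mod 29·18 = 522.
Solve by successive substitution. Start with x ≡ 12 (mod 29).
  Combine with x ≡ 1 (mod 18): write x = 12 + 29·t and require 12 + 29·t ≡ 1 (mod 18), i.e. 29·t ≡ 1 − 12 ≡ 7 (mod 18). Since 29^(−1) ≡ 5 (mod 18) (29 ≡ 11 (mod 18)), t ≡ 5·7 ≡ 17 (mod 18). So x ≡ 12 + 29·17 = 505 (mod 522).
Unique solution in [0, 522): x = 505.

Final answer: x ≡ 505 (mod 522); the representative in [0, 522) is 505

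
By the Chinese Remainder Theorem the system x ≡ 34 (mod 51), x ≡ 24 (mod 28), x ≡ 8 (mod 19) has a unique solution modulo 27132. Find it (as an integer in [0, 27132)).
The moduli 51, 28, 19 are pairwise coprime, so by the CRT there is a unique solution mod 51·28·19 = 27132.
Solve by successive substitution. Start with x ≡ 34 (mod 51).
  Combine with x ≡ 24 (mod 28): write x = 34 + 51·t and require 34 + 51·t ≡ 24 (mod 28), i.e. 51·t ≡ 24 − 34 ≡ 18 (mod 28). Since 51^(−1) ≡ 11 (mod 28) (51 ≡ 23 (mod 28)), t ≡ 11·18 ≡ 2 (mod 28). So x ≡ 34 + 51·2 = 136 (mod 1428).
  Combine with x ≡ 8 (mod 19): write x = 136 + 1428·t and require 136 + 1428·t ≡ 8 (mod 19), i.e. 1428·t ≡ 8 − 136 ≡ 5 (mod 19). Since 1428^(−1) ≡ 13 (mod 19) (1428 ≡ 3 (mod 19)), t ≡ 13·5 ≡ 8 (mod 19). So x ≡ 136 + 1428·8 = 11560 (mod 27132).
Unique solution in [0, 27132): x = 11560.

Final answer: x ≡ 11560 (mod 27132); the representative in [0, 27132) is 11560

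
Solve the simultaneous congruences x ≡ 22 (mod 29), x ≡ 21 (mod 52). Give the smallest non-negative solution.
The moduli 29, 52 are pairwise coprime, so by the CRT there is a unique solution mod 29·52 = 1508.
Solve by successive substitution. Start with x ≡ 22 (mod 29).
  Combine with x ≡ 21 (mod 52): write x = 22 + 29·t and require 22 + 29·t ≡ 21 (mod 52), i.e. 29·t ≡ 21 − 22 ≡ 51 (mod 52). Since 29^(−1) ≡ 9 (mod 52), t ≡ 9·51 ≡ 43 (mod 52). So x ≡ 22 + 29·43 = 1269 (mod 1508).
Unique solution in [0, 1508): x = 1269.

Final answer: x ≡ 1269 (mod 1508); the representative in [0, 1508) is 1269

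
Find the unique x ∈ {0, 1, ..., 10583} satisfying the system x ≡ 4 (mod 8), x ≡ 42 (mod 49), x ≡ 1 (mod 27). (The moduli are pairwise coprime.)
x ≡ 7588 (mod 10584); the representative in [0, 10584) is 7588

The moduli 8, 49, 27 are pairwise coprime, so by the CRT there is a unique solution mod 8·49·27 = 10584.
Solve by successive substitution. Start with x ≡ 4 (mod 8).
  Combine with x ≡ 42 (mod 49): write x = 4 + 8·t and require 4 + 8·t ≡ 42 (mod 49), i.e. 8·t ≡ 42 − 4 ≡ 38 (mod 49). Since 8^(−1) ≡ 43 (mod 49), t ≡ 43·38 ≡ 17 (mod 49). So x ≡ 4 + 8·17 = 140 (mod 392).
  Combine with x ≡ 1 (mod 27): write x = 140 + 392·t and require 140 + 392·t ≡ 1 (mod 27), i.e. 392·t ≡ 1 − 140 ≡ 23 (mod 27). Since 392^(−1) ≡ 2 (mod 27) (392 ≡ 14 (mod 27)), t ≡ 2·23 ≡ 19 (mod 27). So x ≡ 140 + 392·19 = 7588 (mod 10584).
Unique solution in [0, 10584): x = 7588.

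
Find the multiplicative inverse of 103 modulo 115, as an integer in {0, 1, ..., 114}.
103^(−1) ≡ 67 (mod 115)

Apply the extended Euclidean algorithm to (115, 103), tracking rows (r, s, t) with s·115 + t·103 = r. Each division r_prev = q·r_cur + r_new produces the new row as (previous row) − q·(current row):
  row A: (115, 1, 0)   [1·115 + 0·103 = 115]
  row B: (103, 0, 1)   [0·115 + 1·103 = 103]
  115 = 1·103 + 12   → row C = row A − 1·row B = (12, 1, −1)   [check: 1·115 − 1·103 = 12]
  103 = 8·12 + 7   → row D = row B − 8·row C = (7, −8, 9)   [check: −8·115 + 9·103 = 7]
  12 = 1·7 + 5   → row E = row C − 1·row D = (5, 9, −10)   [check: 9·115 − 10·103 = 5]
  7 = 1·5 + 2   → row F = row D − 1·row E = (2, −17, 19)   [check: −17·115 + 19·103 = 2]
  5 = 2·2 + 1   → row G = row E − 2·row F = (1, 43, −48)   [check: 43·115 − 48·103 = 1]
  2 = 2·1 + 0   → remainder 0, stop. gcd = 1 (last nonzero row G).
The gcd is 1, so 103 is invertible mod 115. The last nonzero row gives 43·115 − 48·103 = 1, so t = −48. So 103^(−1) ≡ −48 ≡ 67 (mod 115). Verify: 103 · 67 = 6901 ≡ 1 (mod 115). ✓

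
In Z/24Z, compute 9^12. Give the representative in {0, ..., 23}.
Use repeated squaring. Binary(12) = 1100. Walk through the bits of the exponent 12 left-to-right: at each bit after the leading one, square the running value, then multiply by 9 if the bit is 1 (always reducing mod 24):
  bit 1 = 1 (leading): start with 9.
  bit 2 = 1: square 9^2 = 81 ≡ 9; bit is 1, so multiply 9·9 = 81 ≡ 9 (mod 24).
  bit 3 = 0: square 9^2 = 81 ≡ 9 (mod 24).
  bit 4 = 0: square 9^2 = 81 ≡ 9 (mod 24).
Final value: 9^12 ≡ 9 (mod 24).

Final answer: 9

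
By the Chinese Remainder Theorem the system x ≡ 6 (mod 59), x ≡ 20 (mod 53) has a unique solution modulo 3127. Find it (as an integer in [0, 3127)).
The moduli 59, 53 are pairwise coprime, so by the CRT there is a unique solution mod 59·53 = 3127.
Solve by successive substitution. Start with x ≡ 6 (mod 59).
  Combine with x ≡ 20 (mod 53): write x = 6 + 59·t and require 6 + 59·t ≡ 20 (mod 53), i.e. 59·t ≡ 20 − 6 ≡ 14 (mod 53). Since 59^(−1) ≡ 9 (mod 53) (59 ≡ 6 (mod 53)), t ≡ 9·14 ≡ 20 (mod 53). So x ≡ 6 + 59·20 = 1186 (mod 3127).
Unique solution in [0, 3127): x = 1186.

Final answer: x ≡ 1186 (mod 3127); the representative in [0, 3127) is 1186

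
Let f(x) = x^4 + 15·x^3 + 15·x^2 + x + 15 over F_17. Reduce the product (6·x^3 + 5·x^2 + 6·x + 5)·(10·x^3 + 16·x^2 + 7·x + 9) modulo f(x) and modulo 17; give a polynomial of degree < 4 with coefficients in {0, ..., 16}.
Multiply as integer polynomials: a · b = 60·x^6 + 146·x^5 + 182·x^4 + 235·x^3 + 167·x^2 + 89·x + 45. Reducing coefficients mod 17: a · b ≡ 9·x^6 + 10·x^5 + 12·x^4 + 14·x^3 + 14·x^2 + 4·x + 11. Now divide by f(x) = x^4 + 15·x^3 + 15·x^2 + x + 15 in F_17[x], eliminating the leading term at each step:
  leading term 9·x^6: subtract (9·x^2)·f(x) = 9·x^6 + 16·x^5 + 16·x^4 + 9·x^3 + 16·x^2, leaving 11·x^5 + 13·x^4 + 5·x^3 + 15·x^2 + 4·x + 11 (coefficients mod 17)
  leading term 11·x^5: subtract (11·x)·f(x) = 11·x^5 + 12·x^4 + 12·x^3 + 11·x^2 + 12·x, leaving x^4 + 10·x^3 + 4·x^2 + 9·x + 11 (coefficients mod 17)
  leading term x^4: subtract (1)·f(x) = x^4 + 15·x^3 + 15·x^2 + x + 15, leaving 12·x^3 + 6·x^2 + 8·x + 13 (coefficients mod 17)
The degree is now < 4, so this is the remainder. Hence a · b ≡ 12·x^3 + 6·x^2 + 8·x + 13 in F_17[x]/(f).

Final answer: a · b ≡ 12·x^3 + 6·x^2 + 8·x + 13 (mod f(x))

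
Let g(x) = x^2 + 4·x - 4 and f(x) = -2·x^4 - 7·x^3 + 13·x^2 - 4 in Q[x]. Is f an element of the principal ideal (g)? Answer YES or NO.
In Q[x] the ideal (g) consists of all multiples of g, so f ∈ (g) iff g | f, i.e. iff the remainder of f on division by g is 0. Divide f by g (g is monic, so eliminate the leading term of the running remainder at each step):
  leading term -2·x^4: subtract (-2·x^2)·g(x) = -2·x^4 - 8·x^3 + 8·x^2, leaving x^3 + 5·x^2 - 4
  leading term x^3: subtract (x)·g(x) = x^3 + 4·x^2 - 4·x, leaving x^2 + 4·x - 4
  leading term x^2: subtract (1)·g(x) = x^2 + 4·x - 4, leaving 0
The remainder is 0, so f(x) = g(x) · h(x) with h(x) = -2·x^2 + x + 1. Hence g | f, i.e. f ∈ (g).

Final answer: YES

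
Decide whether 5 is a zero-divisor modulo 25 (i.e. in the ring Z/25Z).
YES

gcd(5, 25) = 5 > 1, so 5 is not a unit in Z/25Z. In Z/nZ every nonzero non-unit is a zero-divisor: explicitly, take b = 25/gcd = 5 ≠ 0 (mod 25); then 5·5 = 25 = 1·25, i.e. 5·5 ≡ 0 (mod 25). So 5 is a zero-divisor.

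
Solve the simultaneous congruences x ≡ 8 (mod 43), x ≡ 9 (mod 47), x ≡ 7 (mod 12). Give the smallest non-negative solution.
x ≡ 13639 (mod 24252); the representative in [0, 24252) is 13639

The moduli 43, 47, 12 are pairwise coprime, so by the CRT there is a unique solution mod 43·47·12 = 24252.
Solve by successive substitution. Start with x ≡ 8 (mod 43).
  Combine with x ≡ 9 (mod 47): write x = 8 + 43·t and require 8 + 43·t ≡ 9 (mod 47), i.e. 43·t ≡ 9 − 8 ≡ 1 (mod 47). Since 43^(−1) ≡ 35 (mod 47), t ≡ 35·1 ≡ 35 (mod 47). So x ≡ 8 + 43·35 = 1513 (mod 2021).
  Combine with x ≡ 7 (mod 12): write x = 1513 + 2021·t and require 1513 + 2021·t ≡ 7 (mod 12), i.e. 2021·t ≡ 7 − 1513 ≡ 6 (mod 12). Since 2021^(−1) ≡ 5 (mod 12) (2021 ≡ 5 (mod 12)), t ≡ 5·6 ≡ 6 (mod 12). So x ≡ 1513 + 2021·6 = 13639 (mod 24252).
Unique solution in [0, 24252): x = 13639.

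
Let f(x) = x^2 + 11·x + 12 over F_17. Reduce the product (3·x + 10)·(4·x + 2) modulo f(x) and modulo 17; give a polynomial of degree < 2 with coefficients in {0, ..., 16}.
a · b ≡ 16·x + 12 (mod f(x))

Multiply as integer polynomials: a · b = 12·x^2 + 46·x + 20. Reducing coefficients mod 17: a · b ≡ 12·x^2 + 12·x + 3. Now divide by f(x) = x^2 + 11·x + 12 in F_17[x], eliminating the leading term at each step:
  leading term 12·x^2: subtract (12)·f(x) = 12·x^2 + 13·x + 8, leaving 16·x + 12 (coefficients mod 17)
The degree is now < 2, so this is the remainder. Hence a · b ≡ 16·x + 12 in F_17[x]/(f).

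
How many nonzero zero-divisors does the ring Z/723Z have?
Z/723Z has 242 nonzero zero-divisors

In Z/723Z each nonzero element is either a unit (gcd with 723 is 1) or a zero-divisor (gcd > 1). The number of units is φ(723): factorise 723 = 3 · 241, so φ(723) = (3 − 1) · (241 − 1) = 2 · 240 = 480. The nonzero elements number 723 − 1 = 722. Hence the nonzero zero-divisors number 722 − 480 = 242.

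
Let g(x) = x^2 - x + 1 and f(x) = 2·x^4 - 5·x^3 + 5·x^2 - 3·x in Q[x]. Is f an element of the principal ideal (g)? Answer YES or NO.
YES

In Q[x] the ideal (g) consists of all multiples of g, so f ∈ (g) iff g | f, i.e. iff the remainder of f on division by g is 0. Divide f by g (g is monic, so eliminate the leading term of the running remainder at each step):
  leading term 2·x^4: subtract (2·x^2)·g(x) = 2·x^4 - 2·x^3 + 2·x^2, leaving -3·x^3 + 3·x^2 - 3·x
  leading term -3·x^3: subtract (-3·x)·g(x) = -3·x^3 + 3·x^2 - 3·x, leaving 0
The remainder is 0, so f(x) = g(x) · h(x) with h(x) = 2·x^2 - 3·x. Hence g | f, i.e. f ∈ (g).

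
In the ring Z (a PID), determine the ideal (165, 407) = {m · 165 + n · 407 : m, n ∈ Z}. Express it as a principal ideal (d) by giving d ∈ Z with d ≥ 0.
(165, 407) = (11); d = 11

In the PID Z, (a, b) is generated by gcd(a, b). Compute gcd(407, 165) with the extended Euclidean algorithm, tracking rows (r, s, t) with s·407 + t·165 = r:
  row A: (407, 1, 0)   [1·407 + 0·165 = 407]
  row B: (165, 0, 1)   [0·407 + 1·165 = 165]
  407 = 2·165 + 77   → row C = row A − 2·row B = (77, 1, −2)   [check: 1·407 − 2·165 = 77]
  165 = 2·77 + 11   → row D = row B − 2·row C = (11, −2, 5)   [check: −2·407 + 5·165 = 11]
  77 = 7·11 + 0   → remainder 0, stop. gcd = 11 (last nonzero row D).
So gcd(165, 407) = 11, with Bézout identity −2·407 + 5·165 = 11. Containment (⊇): the Bézout identity exhibits 11 as an element of (165, 407), giving (11) ⊆ (165, 407). Containment (⊆): since 11 | 165 and 11 | 407 (165 = 11·15, 407 = 11·37), every Z-linear combination of 165 and 407 is divisible by 11, so (165, 407) ⊆ (11). Therefore (165, 407) = (11), d = 11.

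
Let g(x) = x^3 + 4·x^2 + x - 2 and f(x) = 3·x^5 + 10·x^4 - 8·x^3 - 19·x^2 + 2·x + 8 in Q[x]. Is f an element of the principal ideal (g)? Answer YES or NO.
NO

In Q[x] the ideal (g) consists of all multiples of g, so f ∈ (g) iff g | f, i.e. iff the remainder of f on division by g is 0. Divide f by g (g is monic, so eliminate the leading term of the running remainder at each step):
  leading term 3·x^5: subtract (3·x^2)·g(x) = 3·x^5 + 12·x^4 + 3·x^3 - 6·x^2, leaving -2·x^4 - 11·x^3 - 13·x^2 + 2·x + 8
  leading term -2·x^4: subtract (-2·x)·g(x) = -2·x^4 - 8·x^3 - 2·x^2 + 4·x, leaving -3·x^3 - 11·x^2 - 2·x + 8
  leading term -3·x^3: subtract (-3)·g(x) = -3·x^3 - 12·x^2 - 3·x + 6, leaving x^2 + x + 2
The remainder r(x) = x^2 + x + 2 ≠ 0 (and deg r < deg g), so g ∤ f, i.e. f ∉ (g).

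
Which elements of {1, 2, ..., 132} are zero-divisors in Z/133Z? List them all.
An element a ∈ Z/133Z (with a ≠ 0) is a zero-divisor iff gcd(a, 133) > 1 (because a is a unit precisely when gcd(a, n) = 1, and in Z/nZ every nonzero, non-unit element is a zero-divisor). Scan a = 1, ..., 132 and keep those with gcd(a, 133) > 1:
  gcd(7, 133) = 7, gcd(14, 133) = 7, gcd(19, 133) = 19, gcd(21, 133) = 7, gcd(28, 133) = 7, gcd(35, 133) = 7, gcd(38, 133) = 19, gcd(42, 133) = 7, gcd(49, 133) = 7, gcd(56, 133) = 7, gcd(57, 133) = 19, gcd(63, 133) = 7, gcd(70, 133) = 7, gcd(76, 133) = 19, gcd(77, 133) = 7, gcd(84, 133) = 7, gcd(91, 133) = 7, gcd(95, 133) = 19, gcd(98, 133) = 7, gcd(105, 133) = 7, gcd(112, 133) = 7, gcd(114, 133) = 19, gcd(119, 133) = 7, gcd(126, 133) = 7.
All other a ∈ {1, ..., 132} have gcd(a, 133) = 1 and are units. So the nonzero zero-divisors are exactly the 24 values of a appearing in this scan.

Final answer: nonzero zero-divisors of Z/133Z = {7, 14, 19, 21, 28, 35, 38, 42, 49, 56, 57, 63, 70, 76, 77, 84, 91, 95, 98, 105, 112, 114, 119, 126}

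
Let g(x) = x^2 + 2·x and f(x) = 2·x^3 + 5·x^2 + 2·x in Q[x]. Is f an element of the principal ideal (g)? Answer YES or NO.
In Q[x] the ideal (g) consists of all multiples of g, so f ∈ (g) iff g | f, i.e. iff the remainder of f on division by g is 0. Divide f by g (g is monic, so eliminate the leading term of the running remainder at each step):
  leading term 2·x^3: subtract (2·x)·g(x) = 2·x^3 + 4·x^2, leaving x^2 + 2·x
  leading term x^2: subtract (1)·g(x) = x^2 + 2·x, leaving 0
The remainder is 0, so f(x) = g(x) · h(x) with h(x) = 2·x + 1. Hence g | f, i.e. f ∈ (g).

Final answer: YES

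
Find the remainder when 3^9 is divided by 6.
3

Use repeated squaring. Binary(9) = 1001. Walk through the bits of the exponent 9 left-to-right: at each bit after the leading one, square the running value, then multiply by 3 if the bit is 1 (always reducing mod 6):
  bit 1 = 1 (leading): start with 3.
  bit 2 = 0: square 3^2 = 9 ≡ 3 (mod 6).
  bit 3 = 0: square 3^2 = 9 ≡ 3 (mod 6).
  bit 4 = 1: square 3^2 = 9 ≡ 3; bit is 1, so multiply 3·3 = 9 ≡ 3 (mod 6).
Final value: 3^9 ≡ 3 (mod 6).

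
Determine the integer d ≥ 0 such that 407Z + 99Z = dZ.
(407, 99) = (11); d = 11

In the PID Z, (a, b) is generated by gcd(a, b). Compute gcd(407, 99) with the extended Euclidean algorithm, tracking rows (r, s, t) with s·407 + t·99 = r:
  row A: (407, 1, 0)   [1·407 + 0·99 = 407]
  row B: (99, 0, 1)   [0·407 + 1·99 = 99]
  407 = 4·99 + 11   → row C = row A − 4·row B = (11, 1, −4)   [check: 1·407 − 4·99 = 11]
  99 = 9·11 + 0   → remainder 0, stop. gcd = 11 (last nonzero row C).
So gcd(407, 99) = 11, with Bézout identity 1·407 − 4·99 = 11. Containment (⊇): the Bézout identity exhibits 11 as an element of (407, 99), giving (11) ⊆ (407, 99). Containment (⊆): since 11 | 407 and 11 | 99 (407 = 11·37, 99 = 11·9), every Z-linear combination of 407 and 99 is divisible by 11, so (407, 99) ⊆ (11). Therefore (407, 99) = (11), d = 11.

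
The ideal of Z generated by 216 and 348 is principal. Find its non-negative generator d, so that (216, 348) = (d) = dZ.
(216, 348) = (12); d = 12

In the PID Z, (a, b) is generated by gcd(a, b). Compute gcd(348, 216) with the extended Euclidean algorithm, tracking rows (r, s, t) with s·348 + t·216 = r:
  row A: (348, 1, 0)   [1·348 + 0·216 = 348]
  row B: (216, 0, 1)   [0·348 + 1·216 = 216]
  348 = 1·216 + 132   → row C = row A − 1·row B = (132, 1, −1)   [check: 1·348 − 1·216 = 132]
  216 = 1·132 + 84   → row D = row B − 1·row C = (84, −1, 2)   [check: −1·348 + 2·216 = 84]
  132 = 1·84 + 48   → row E = row C − 1·row D = (48, 2, −3)   [check: 2·348 − 3·216 = 48]
  84 = 1·48 + 36   → row F = row D − 1·row E = (36, −3, 5)   [check: −3·348 + 5·216 = 36]
  48 = 1·36 + 12   → row G = row E − 1·row F = (12, 5, −8)   [check: 5·348 − 8·216 = 12]
  36 = 3·12 + 0   → remainder 0, stop. gcd = 12 (last nonzero row G).
So gcd(216, 348) = 12, with Bézout identity 5·348 − 8·216 = 12. Containment (⊇): the Bézout identity exhibits 12 as an element of (216, 348), giving (12) ⊆ (216, 348). Containment (⊆): since 12 | 216 and 12 | 348 (216 = 12·18, 348 = 12·29), every Z-linear combination of 216 and 348 is divisible by 12, so (216, 348) ⊆ (12). Therefore (216, 348) = (12), d = 12.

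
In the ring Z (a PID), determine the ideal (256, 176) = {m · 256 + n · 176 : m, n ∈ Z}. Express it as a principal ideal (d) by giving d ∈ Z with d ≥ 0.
(256, 176) = (16); d = 16

In the PID Z, (a, b) is generated by gcd(a, b). Compute gcd(256, 176) with the extended Euclidean algorithm, tracking rows (r, s, t) with s·256 + t·176 = r:
  row A: (256, 1, 0)   [1·256 + 0·176 = 256]
  row B: (176, 0, 1)   [0·256 + 1·176 = 176]
  256 = 1·176 + 80   → row C = row A − 1·row B = (80, 1, −1)   [check: 1·256 − 1·176 = 80]
  176 = 2·80 + 16   → row D = row B − 2·row C = (16, −2, 3)   [check: −2·256 + 3·176 = 16]
  80 = 5·16 + 0   → remainder 0, stop. gcd = 16 (last nonzero row D).
So gcd(256, 176) = 16, with Bézout identity −2·256 + 3·176 = 16. Containment (⊇): the Bézout identity exhibits 16 as an element of (256, 176), giving (16) ⊆ (256, 176). Containment (⊆): since 16 | 256 and 16 | 176 (256 = 16·16, 176 = 16·11), every Z-linear combination of 256 and 176 is divisible by 16, so (256, 176) ⊆ (16). Therefore (256, 176) = (16), d = 16.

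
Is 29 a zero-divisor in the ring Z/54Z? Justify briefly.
NO

gcd(29, 54) = 1, so 29 is a unit in Z/54Z (it has a multiplicative inverse). A unit cannot be a zero-divisor: if 29·b ≡ 0 then multiplying both sides by 29^(−1) gives b ≡ 0. So 29 is not a zero-divisor.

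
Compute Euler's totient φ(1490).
φ is multiplicative, with φ(p^e) = p^e − p^(e−1). Factorise 1490 = 2 · 5 · 149. Then
  φ(1490) = (2 − 1) · (5 − 1) · (149 − 1) = 1 · 4 · 148 = 592.

Final answer: φ(1490) = 592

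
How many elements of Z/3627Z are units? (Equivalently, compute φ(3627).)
An element a ∈ Z/3627Z is a unit iff gcd(a, 3627) = 1, so the number of units is φ(3627). φ is multiplicative, with φ(p^e) = p^e − p^(e−1). Factorise 3627 = 3^2 · 13 · 31. Then
  φ(3627) = (3^2 − 3^1) · (13 − 1) · (31 − 1) = 6 · 12 · 30 = 2160.

Final answer: Z/3627Z has φ(3627) = 2160 units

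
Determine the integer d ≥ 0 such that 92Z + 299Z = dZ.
In the PID Z, (a, b) is generated by gcd(a, b). Compute gcd(299, 92) with the extended Euclidean algorithm, tracking rows (r, s, t) with s·299 + t·92 = r:
  row A: (299, 1, 0)   [1·299 + 0·92 = 299]
  row B: (92, 0, 1)   [0·299 + 1·92 = 92]
  299 = 3·92 + 23   → row C = row A − 3·row B = (23, 1, −3)   [check: 1·299 − 3·92 = 23]
  92 = 4·23 + 0   → remainder 0, stop. gcd = 23 (last nonzero row C).
So gcd(92, 299) = 23, with Bézout identity 1·299 − 3·92 = 23. Containment (⊇): the Bézout identity exhibits 23 as an element of (92, 299), giving (23) ⊆ (92, 299). Containment (⊆): since 23 | 92 and 23 | 299 (92 = 23·4, 299 = 23·13), every Z-linear combination of 92 and 299 is divisible by 23, so (92, 299) ⊆ (23). Therefore (92, 299) = (23), d = 23.

Final answer: (92, 299) = (23); d = 23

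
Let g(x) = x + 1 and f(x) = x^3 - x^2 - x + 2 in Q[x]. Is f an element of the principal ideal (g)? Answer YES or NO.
In Q[x] the ideal (g) consists of all multiples of g, so f ∈ (g) iff g | f, i.e. iff the remainder of f on division by g is 0. Divide f by g (g is monic, so eliminate the leading term of the running remainder at each step):
  leading term x^3: subtract (x^2)·g(x) = x^3 + x^2, leaving -2·x^2 - x + 2
  leading term -2·x^2: subtract (-2·x)·g(x) = -2·x^2 - 2·x, leaving x + 2
  leading term x: subtract (1)·g(x) = x + 1, leaving 1
The remainder r(x) = 1 ≠ 0 (and deg r < deg g), so g ∤ f, i.e. f ∉ (g).

Final answer: NO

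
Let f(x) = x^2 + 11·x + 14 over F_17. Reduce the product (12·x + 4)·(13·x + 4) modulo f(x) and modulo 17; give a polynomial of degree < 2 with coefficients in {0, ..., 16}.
a · b ≡ 16·x + 8 (mod f(x))

Multiply as integer polynomials: a · b = 156·x^2 + 100·x + 16. Reducing coefficients mod 17: a · b ≡ 3·x^2 + 15·x + 16. Now divide by f(x) = x^2 + 11·x + 14 in F_17[x], eliminating the leading term at each step:
  leading term 3·x^2: subtract (3)·f(x) = 3·x^2 + 16·x + 8, leaving 16·x + 8 (coefficients mod 17)
The degree is now < 2, so this is the remainder. Hence a · b ≡ 16·x + 8 in F_17[x]/(f).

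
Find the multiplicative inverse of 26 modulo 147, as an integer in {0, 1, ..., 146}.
26^(−1) ≡ 17 (mod 147)

Apply the extended Euclidean algorithm to (147, 26), tracking rows (r, s, t) with s·147 + t·26 = r. Each division r_prev = q·r_cur + r_new produces the new row as (previous row) − q·(current row):
  row A: (147, 1, 0)   [1·147 + 0·26 = 147]
  row B: (26, 0, 1)   [0·147 + 1·26 = 26]
  147 = 5·26 + 17   → row C = row A − 5·row B = (17, 1, −5)   [check: 1·147 − 5·26 = 17]
  26 = 1·17 + 9   → row D = row B − 1·row C = (9, −1, 6)   [check: −1·147 + 6·26 = 9]
  17 = 1·9 + 8   → row E = row C − 1·row D = (8, 2, −11)   [check: 2·147 − 11·26 = 8]
  9 = 1·8 + 1   → row F = row D − 1·row E = (1, −3, 17)   [check: −3·147 + 17·26 = 1]
  8 = 8·1 + 0   → remainder 0, stop. gcd = 1 (last nonzero row F).
The gcd is 1, so 26 is invertible mod 147. The last nonzero row gives −3·147 + 17·26 = 1, so t = 17. So 26^(−1) ≡ 17 (mod 147). Verify: 26 · 17 = 442 ≡ 1 (mod 147). ✓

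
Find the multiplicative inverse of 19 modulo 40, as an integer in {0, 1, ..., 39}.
Apply the extended Euclidean algorithm to (40, 19), tracking rows (r, s, t) with s·40 + t·19 = r. Each division r_prev = q·r_cur + r_new produces the new row as (previous row) − q·(current row):
  row A: (40, 1, 0)   [1·40 + 0·19 = 40]
  row B: (19, 0, 1)   [0·40 + 1·19 = 19]
  40 = 2·19 + 2   → row C = row A − 2·row B = (2, 1, −2)   [check: 1·40 − 2·19 = 2]
  19 = 9·2 + 1   → row D = row B − 9·row C = (1, −9, 19)   [check: −9·40 + 19·19 = 1]
  2 = 2·1 + 0   → remainder 0, stop. gcd = 1 (last nonzero row D).
The gcd is 1, so 19 is invertible mod 40. The last nonzero row gives −9·40 + 19·19 = 1, so t = 19. So 19^(−1) ≡ 19 (mod 40). Verify: 19 · 19 = 361 ≡ 1 (mod 40). ✓

Final answer: 19^(−1) ≡ 19 (mod 40)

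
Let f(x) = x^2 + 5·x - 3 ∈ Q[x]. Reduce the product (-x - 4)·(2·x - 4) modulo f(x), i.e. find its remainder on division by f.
First multiply in Q[x] without reducing: a · b = -2·x^2 - 4·x + 16. Now divide by f(x) = x^2 + 5·x - 3, eliminating the leading term at each step:
  leading term -2·x^2: subtract (-2)·f(x) = -2·x^2 - 10·x + 6, leaving 6·x + 10
The degree is now < 2, so this is the remainder. Hence a · b ≡ 6·x + 10 in Q[x]/(f).

Final answer: a · b ≡ 6·x + 10 (mod f(x))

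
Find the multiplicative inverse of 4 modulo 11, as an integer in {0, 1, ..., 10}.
Apply the extended Euclidean algorithm to (11, 4), tracking rows (r, s, t) with s·11 + t·4 = r. Each division r_prev = q·r_cur + r_new produces the new row as (previous row) − q·(current row):
  row A: (11, 1, 0)   [1·11 + 0·4 = 11]
  row B: (4, 0, 1)   [0·11 + 1·4 = 4]
  11 = 2·4 + 3   → row C = row A − 2·row B = (3, 1, −2)   [check: 1·11 − 2·4 = 3]
  4 = 1·3 + 1   → row D = row B − 1·row C = (1, −1, 3)   [check: −1·11 + 3·4 = 1]
  3 = 3·1 + 0   → remainder 0, stop. gcd = 1 (last nonzero row D).
The gcd is 1, so 4 is invertible mod 11. The last nonzero row gives −1·11 + 3·4 = 1, so t = 3. So 4^(−1) ≡ 3 (mod 11). Verify: 4 · 3 = 12 ≡ 1 (mod 11). ✓

Final answer: 4^(−1) ≡ 3 (mod 11)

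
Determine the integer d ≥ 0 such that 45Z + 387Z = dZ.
In the PID Z, (a, b) is generated by gcd(a, b). Compute gcd(387, 45) with the extended Euclidean algorithm, tracking rows (r, s, t) with s·387 + t·45 = r:
  row A: (387, 1, 0)   [1·387 + 0·45 = 387]
  row B: (45, 0, 1)   [0·387 + 1·45 = 45]
  387 = 8·45 + 27   → row C = row A − 8·row B = (27, 1, −8)   [check: 1·387 − 8·45 = 27]
  45 = 1·27 + 18   → row D = row B − 1·row C = (18, −1, 9)   [check: −1·387 + 9·45 = 18]
  27 = 1·18 + 9   → row E = row C − 1·row D = (9, 2, −17)   [check: 2·387 − 17·45 = 9]
  18 = 2·9 + 0   → remainder 0, stop. gcd = 9 (last nonzero row E).
So gcd(45, 387) = 9, with Bézout identity 2·387 − 17·45 = 9. Containment (⊇): the Bézout identity exhibits 9 as an element of (45, 387), giving (9) ⊆ (45, 387). Containment (⊆): since 9 | 45 and 9 | 387 (45 = 9·5, 387 = 9·43), every Z-linear combination of 45 and 387 is divisible by 9, so (45, 387) ⊆ (9). Therefore (45, 387) = (9), d = 9.

Final answer: (45, 387) = (9); d = 9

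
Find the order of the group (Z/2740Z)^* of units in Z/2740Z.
|(Z/2740Z)^*| = 1088

(Z/2740Z)^* consists of the classes a with gcd(a, 2740) = 1, so its order is φ(2740). φ is multiplicative, with φ(p^e) = p^e − p^(e−1). Factorise 2740 = 2^2 · 5 · 137. Then
  φ(2740) = (2^2 − 2^1) · (5 − 1) · (137 − 1) = 2 · 4 · 136 = 1088.
Thus |(Z/2740Z)^*| = 1088.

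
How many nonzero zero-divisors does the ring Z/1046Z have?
In Z/1046Z each nonzero element is either a unit (gcd with 1046 is 1) or a zero-divisor (gcd > 1). The number of units is φ(1046): factorise 1046 = 2 · 523, so φ(1046) = (2 − 1) · (523 − 1) = 1 · 522 = 522. The nonzero elements number 1046 − 1 = 1045. Hence the nonzero zero-divisors number 1045 − 522 = 523.

Final answer: Z/1046Z has 523 nonzero zero-divisors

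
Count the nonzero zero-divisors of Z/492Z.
Z/492Z has 331 nonzero zero-divisors

In Z/492Z each nonzero element is either a unit (gcd with 492 is 1) or a zero-divisor (gcd > 1). The number of units is φ(492): factorise 492 = 2^2 · 3 · 41, so φ(492) = (2^2 − 2^1) · (3 − 1) · (41 − 1) = 2 · 2 · 40 = 160. The nonzero elements number 492 − 1 = 491. Hence the nonzero zero-divisors number 491 − 160 = 331.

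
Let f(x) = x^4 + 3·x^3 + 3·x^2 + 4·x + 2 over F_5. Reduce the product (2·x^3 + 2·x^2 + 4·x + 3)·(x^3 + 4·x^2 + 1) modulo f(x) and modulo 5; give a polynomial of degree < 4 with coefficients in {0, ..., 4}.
Multiply as integer polynomials: a · b = 2·x^6 + 10·x^5 + 12·x^4 + 21·x^3 + 14·x^2 + 4·x + 3. Reducing coefficients mod 5: a · b ≡ 2·x^6 + 2·x^4 + x^3 + 4·x^2 + 4·x + 3. Now divide by f(x) = x^4 + 3·x^3 + 3·x^2 + 4·x + 2 in F_5[x], eliminating the leading term at each step:
  leading term 2·x^6: subtract (2·x^2)·f(x) = 2·x^6 + x^5 + x^4 + 3·x^3 + 4·x^2, leaving 4·x^5 + x^4 + 3·x^3 + 4·x + 3 (coefficients mod 5)
  leading term 4·x^5: subtract (4·x)·f(x) = 4·x^5 + 2·x^4 + 2·x^3 + x^2 + 3·x, leaving 4·x^4 + x^3 + 4·x^2 + x + 3 (coefficients mod 5)
  leading term 4·x^4: subtract (4)·f(x) = 4·x^4 + 2·x^3 + 2·x^2 + x + 3, leaving 4·x^3 + 2·x^2 (coefficients mod 5)
The degree is now < 4, so this is the remainder. Hence a · b ≡ 4·x^3 + 2·x^2 in F_5[x]/(f).

Final answer: a · b ≡ 4·x^3 + 2·x^2 (mod f(x))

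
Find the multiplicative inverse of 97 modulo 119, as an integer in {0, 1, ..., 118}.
97^(−1) ≡ 27 (mod 119)

Apply the extended Euclidean algorithm to (119, 97), tracking rows (r, s, t) with s·119 + t·97 = r. Each division r_prev = q·r_cur + r_new produces the new row as (previous row) − q·(current row):
  row A: (119, 1, 0)   [1·119 + 0·97 = 119]
  row B: (97, 0, 1)   [0·119 + 1·97 = 97]
  119 = 1·97 + 22   → row C = row A − 1·row B = (22, 1, −1)   [check: 1·119 − 1·97 = 22]
  97 = 4·22 + 9   → row D = row B − 4·row C = (9, −4, 5)   [check: −4·119 + 5·97 = 9]
  22 = 2·9 + 4   → row E = row C − 2·row D = (4, 9, −11)   [check: 9·119 − 11·97 = 4]
  9 = 2·4 + 1   → row F = row D − 2·row E = (1, −22, 27)   [check: −22·119 + 27·97 = 1]
  4 = 4·1 + 0   → remainder 0, stop. gcd = 1 (last nonzero row F).
The gcd is 1, so 97 is invertible mod 119. The last nonzero row gives −22·119 + 27·97 = 1, so t = 27. So 97^(−1) ≡ 27 (mod 119). Verify: 97 · 27 = 2619 ≡ 1 (mod 119). ✓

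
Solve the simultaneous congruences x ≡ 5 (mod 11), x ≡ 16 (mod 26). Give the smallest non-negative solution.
x ≡ 16 (mod 286); the representative in [0, 286) is 16

The moduli 11, 26 are pairwise coprime, so by the CRT there is a unique solution mod 11·26 = 286.
Solve by successive substitution. Start with x ≡ 5 (mod 11).
  Combine with x ≡ 16 (mod 26): write x = 5 + 11·t and require 5 + 11·t ≡ 16 (mod 26), i.e. 11·t ≡ 16 − 5 ≡ 11 (mod 26). Since 11^(−1) ≡ 19 (mod 26), t ≡ 19·11 ≡ 1 (mod 26). So x ≡ 5 + 11·1 = 16 (mod 286).
Unique solution in [0, 286): x = 16.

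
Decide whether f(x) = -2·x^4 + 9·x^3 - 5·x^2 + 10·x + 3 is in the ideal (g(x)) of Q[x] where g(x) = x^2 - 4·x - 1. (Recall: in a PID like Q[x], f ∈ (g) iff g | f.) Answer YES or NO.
NO

In Q[x] the ideal (g) consists of all multiples of g, so f ∈ (g) iff g | f, i.e. iff the remainder of f on division by g is 0. Divide f by g (g is monic, so eliminate the leading term of the running remainder at each step):
  leading term -2·x^4: subtract (-2·x^2)·g(x) = -2·x^4 + 8·x^3 + 2·x^2, leaving x^3 - 7·x^2 + 10·x + 3
  leading term x^3: subtract (x)·g(x) = x^3 - 4·x^2 - x, leaving -3·x^2 + 11·x + 3
  leading term -3·x^2: subtract (-3)·g(x) = -3·x^2 + 12·x + 3, leaving -x
The remainder r(x) = -x ≠ 0 (and deg r < deg g), so g ∤ f, i.e. f ∉ (g).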